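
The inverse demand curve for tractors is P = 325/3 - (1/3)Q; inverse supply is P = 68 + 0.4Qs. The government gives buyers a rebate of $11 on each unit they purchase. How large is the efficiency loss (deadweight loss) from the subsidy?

Deadweight loss = $82.5

Pre-subsidy: 325/3 - (1/3)Q = 68 + 0.4Q gives Q* = 55 and P* = 90.
With the rebate, buyers effectively pay Pb = Ps − 11, where Ps is the price sellers receive.
On the curves, Pb = 325/3 - (1/3)Q and Ps = 68 + 0.4Q; the wedge Ps − Pb = 11 gives 68 + 0.4Q − (325/3 - (1/3)Q) = 11, so Q' = 70.
Then Pb = 325/3 − (1/3)·70 = 85 and Ps = 68 + 0.4·70 = 96.
The subsidy expands output by 70 − 55 = 15 past the efficient level; on those units the gap between marginal cost and willingness to pay runs from 0 up to 11.
DWL = ½ × 11 × 15 = 82.5.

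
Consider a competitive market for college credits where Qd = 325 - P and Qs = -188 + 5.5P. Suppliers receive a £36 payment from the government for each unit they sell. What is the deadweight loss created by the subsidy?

Deadweight loss = 7128/13

Pre-subsidy: 325 - P = -188 + 5.5P gives P* = 1026/13, Q* = 3199/13.
With the subsidy, sellers receive Ps = Pb + 36 for each unit, where Pb is the price buyers pay.
Supply in terms of Pb becomes Qs = -188 + 5.5(Pb + 36) = 10 + 5.5Pb. Setting this equal to demand: 325 - Pb = 10 + 5.5Pb, so Pb = 630/13.
Sellers receive Ps = 630/13 + 36 = 1098/13; Q' = 325 − 1·(630/13) = 3595/13.
The subsidy expands output by 3595/13 − 3199/13 = 396/13 past the efficient level; on those units the gap between marginal cost and willingness to pay runs from 0 up to 36.
DWL = ½ × 36 × 396/13 = 7128/13.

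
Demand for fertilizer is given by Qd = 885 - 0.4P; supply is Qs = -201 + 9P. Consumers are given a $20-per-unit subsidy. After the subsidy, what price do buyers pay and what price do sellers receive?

Buyers pay 4530/47; sellers receive 5470/47

Pre-subsidy: 885 - 0.4P = -201 + 9P gives P* = 5430/47, Q* = 39423/47.
With the rebate, buyers effectively pay Pb = Ps − 20, where Ps is the price sellers receive.
Demand in terms of Ps becomes Qd = 885 − 0.4(Ps − 20) = 893 - 0.4Ps. Setting this equal to supply: 893 - 0.4Ps = -201 + 9Ps, so Ps = 5470/47.
Buyers pay Pb = 5470/47 − 20 = 4530/47; Q' = -201 + 9·(5470/47) = 39783/47.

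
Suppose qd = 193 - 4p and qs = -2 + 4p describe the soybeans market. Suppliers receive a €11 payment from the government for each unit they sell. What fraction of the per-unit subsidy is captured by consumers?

Consumer share = 0.5

Pre-subsidy: 193 - 4p = -2 + 4p gives p* = 24.375, q* = 95.5.
With the subsidy, sellers receive ps = pb + 11 for each unit, where pb is the price buyers pay.
Supply in terms of pb becomes qs = -2 + 4(pb + 11) = 42 + 4pb. Setting this equal to demand: 193 - 4pb = 42 + 4pb, so pb = 18.875.
Sellers receive ps = 18.875 + 11 = 29.875; q' = 193 − 4·18.875 = 117.5.
Buyers' price falls by p* − pb = 24.375 − 18.875 = 5.5; sellers' price rises by ps − p* = 29.875 − 24.375 = 5.5.
So consumers capture 5.5/11 = 0.5 of each unit of subsidy.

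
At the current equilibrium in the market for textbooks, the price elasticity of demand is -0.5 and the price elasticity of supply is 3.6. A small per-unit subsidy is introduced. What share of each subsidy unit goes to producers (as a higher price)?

For a small subsidy around the equilibrium, the benefit split depends on the relative slopes, which at a point are proportional to the elasticities.
Buyer share = εs/(εs + |εd|) = 3.6/(3.6 + 0.5) = 36/41; seller share = |εd|/(εs + |εd|) = 5/41.
So producers capture 5/41 of the subsidy.

Producer share = 5/41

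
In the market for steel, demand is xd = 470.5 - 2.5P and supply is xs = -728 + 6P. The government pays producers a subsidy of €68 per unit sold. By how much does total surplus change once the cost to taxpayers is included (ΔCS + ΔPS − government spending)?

Pre-subsidy: 470.5 - 2.5P = -728 + 6P gives P* = 141, x* = 118.
With the subsidy, sellers receive Ps = Pb + 68 for each unit, where Pb is the price buyers pay.
Supply in terms of Pb becomes xs = -728 + 6(Pb + 68) = -320 + 6Pb. Setting this equal to demand: 470.5 - 2.5Pb = -320 + 6Pb, so Pb = 93.
Sellers receive Ps = 93 + 68 = 161; x' = 470.5 − 2.5·93 = 238.
ΔCS = ½(118 + 238)(141 − 93) = 8544; ΔPS = ½(118 + 238)(161 − 141) = 3560.
Government spending = 68 × 238 = 16184.
Net change = 8544 + 3560 − 16184 = -4080. The loss equals the DWL triangle ½·68·120.

Net change in total surplus = -€4080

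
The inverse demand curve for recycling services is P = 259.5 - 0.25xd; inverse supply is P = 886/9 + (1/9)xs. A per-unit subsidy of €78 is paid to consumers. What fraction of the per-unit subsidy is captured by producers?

Pre-subsidy: 259.5 - 0.25x = 886/9 + (1/9)x gives x* = 446 and P* = 148.
With the rebate, buyers effectively pay Pb = Ps − 78, where Ps is the price sellers receive.
On the curves, Pb = 259.5 - 0.25x and Ps = 886/9 + (1/9)x; the wedge Ps − Pb = 78 gives 886/9 + (1/9)x − (259.5 - 0.25x) = 78, so x' = 662.
Then Pb = 259.5 − 0.25·662 = 94 and Ps = 886/9 + (1/9)·662 = 172.
Buyers' price falls by P* − Pb = 148 − 94 = 54; sellers' price rises by Ps − P* = 172 − 148 = 24.
So producers capture 24/78 = 4/13 of each unit of subsidy.

Producer share = 4/13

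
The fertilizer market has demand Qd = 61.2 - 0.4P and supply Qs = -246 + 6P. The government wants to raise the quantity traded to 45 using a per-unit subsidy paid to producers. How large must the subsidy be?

Required subsidy s = 8 per unit

At Q = 45, invert demand for the buyer price: Pb = (61.2 − 45)/0.4 = 40.5; invert supply for the seller price: Ps = (45 − (-246))/6 = 48.5.
The subsidy must fill the gap: s = Ps − Pb = 48.5 − 40.5 = 8.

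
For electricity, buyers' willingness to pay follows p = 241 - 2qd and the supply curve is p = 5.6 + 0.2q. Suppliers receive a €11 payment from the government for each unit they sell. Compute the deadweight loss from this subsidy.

Pre-subsidy: 241 - 2q = 5.6 + 0.2q gives q* = 107 and p* = 27.
With the subsidy, sellers receive ps = pb + 11 for each unit, where pb is the price buyers pay.
On the curves, pb = 241 - 2q and ps = 5.6 + 0.2q; the wedge ps − pb = 11 gives 5.6 + 0.2q − (241 - 2q) = 11, so q' = 112.
Then pb = 241 − 2·112 = 17 and ps = 5.6 + 0.2·112 = 28.
The subsidy expands output by 112 − 107 = 5 past the efficient level; on those units the gap between marginal cost and willingness to pay runs from 0 up to 11.
DWL = ½ × 11 × 5 = 27.5.

Deadweight loss = €27.5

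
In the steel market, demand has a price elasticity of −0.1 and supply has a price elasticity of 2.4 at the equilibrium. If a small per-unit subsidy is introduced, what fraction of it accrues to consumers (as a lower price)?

For a small subsidy around the equilibrium, the benefit split depends on the relative slopes, which at a point are proportional to the elasticities.
Buyer share = εs/(εs + |εd|) = 2.4/(2.4 + 0.1) = 0.96; seller share = |εd|/(εs + |εd|) = 0.04.

Consumer share = 0.96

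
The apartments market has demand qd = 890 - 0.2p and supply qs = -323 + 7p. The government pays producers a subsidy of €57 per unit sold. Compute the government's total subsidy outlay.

Pre-subsidy: 890 - 0.2p = -323 + 7p gives p* = 6065/36, q* = 30827/36.
With the subsidy, sellers receive ps = pb + 57 for each unit, where pb is the price buyers pay.
Supply in terms of pb becomes qs = -323 + 7(pb + 57) = 76 + 7pb. Setting this equal to demand: 890 - 0.2pb = 76 + 7pb, so pb = 2035/18.
Sellers receive ps = 2035/18 + 57 = 3061/18; q' = 890 − 0.2·(2035/18) = 15613/18.
Government outlay = subsidy × quantity = 57 × 15613/18 = 296647/6.

Government cost = 296647/6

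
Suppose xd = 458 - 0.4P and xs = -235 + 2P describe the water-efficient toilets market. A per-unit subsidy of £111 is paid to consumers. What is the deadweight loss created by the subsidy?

Pre-subsidy: 458 - 0.4P = -235 + 2P gives P* = 288.75, x* = 342.5.
With the rebate, buyers effectively pay Pb = Ps − 111, where Ps is the price sellers receive.
Demand in terms of Ps becomes xd = 458 − 0.4(Ps − 111) = 502.4 - 0.4Ps. Setting this equal to supply: 502.4 - 0.4Ps = -235 + 2Ps, so Ps = 307.25.
Buyers pay Pb = 307.25 − 111 = 196.25; x' = -235 + 2·307.25 = 379.5.
The subsidy expands output by 379.5 − 342.5 = 37 past the efficient level; on those units the gap between marginal cost and willingness to pay runs from 0 up to 111.
DWL = ½ × 111 × 37 = 2053.5.

Deadweight loss = £2053.5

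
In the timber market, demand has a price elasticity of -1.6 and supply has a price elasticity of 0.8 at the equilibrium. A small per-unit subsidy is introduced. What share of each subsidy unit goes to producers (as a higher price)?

Producer share = 2/3

For a small subsidy around the equilibrium, the benefit split depends on the relative slopes, which at a point are proportional to the elasticities.
Buyer share = εs/(εs + |εd|) = 0.8/(0.8 + 1.6) = 1/3; seller share = |εd|/(εs + |εd|) = 2/3.
So producers capture 2/3 of the subsidy.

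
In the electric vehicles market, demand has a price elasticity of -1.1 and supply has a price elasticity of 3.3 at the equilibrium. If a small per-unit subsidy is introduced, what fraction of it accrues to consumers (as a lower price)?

For a small subsidy around the equilibrium, the benefit split depends on the relative slopes, which at a point are proportional to the elasticities.
Buyer share = εs/(εs + |εd|) = 3.3/(3.3 + 1.1) = 0.75; seller share = |εd|/(εs + |εd|) = 0.25.

Consumer share = 0.75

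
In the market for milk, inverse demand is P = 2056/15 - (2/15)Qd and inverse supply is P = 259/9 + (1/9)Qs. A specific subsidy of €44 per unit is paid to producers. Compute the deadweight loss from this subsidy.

Deadweight loss = €3960

Pre-subsidy: 2056/15 - (2/15)Q = 259/9 + (1/9)Q gives Q* = 443 and P* = 78.
With the subsidy, sellers receive Ps = Pb + 44 for each unit, where Pb is the price buyers pay.
On the curves, Pb = 2056/15 - (2/15)Q and Ps = 259/9 + (1/9)Q; the wedge Ps − Pb = 44 gives 259/9 + (1/9)Q − (2056/15 - (2/15)Q) = 44, so Q' = 623.
Then Pb = 2056/15 − (2/15)·623 = 54 and Ps = 259/9 + (1/9)·623 = 98.
The subsidy expands output by 623 − 443 = 180 past the efficient level; on those units the gap between marginal cost and willingness to pay runs from 0 up to 44.
DWL = ½ × 44 × 180 = 3960.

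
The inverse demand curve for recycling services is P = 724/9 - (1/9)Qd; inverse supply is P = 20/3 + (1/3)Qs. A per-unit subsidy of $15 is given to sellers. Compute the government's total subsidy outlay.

Pre-subsidy: 724/9 - (1/9)Q = 20/3 + (1/3)Q gives Q* = 166 and P* = 62.
With the subsidy, sellers receive Ps = Pb + 15 for each unit, where Pb is the price buyers pay.
On the curves, Pb = 724/9 - (1/9)Q and Ps = 20/3 + (1/3)Q; the wedge Ps − Pb = 15 gives 20/3 + (1/3)Q − (724/9 - (1/9)Q) = 15, so Q' = 199.75.
Then Pb = 724/9 − (1/9)·199.75 = 58.25 and Ps = 20/3 + (1/3)·199.75 = 73.25.
Government outlay = subsidy × quantity = 15 × 199.75 = 2996.25.

Government cost = $2996.25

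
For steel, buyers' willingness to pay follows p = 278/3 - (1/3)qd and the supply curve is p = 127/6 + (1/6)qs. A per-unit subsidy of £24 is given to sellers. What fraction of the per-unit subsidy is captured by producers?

Producer share = 1/3

Pre-subsidy: 278/3 - (1/3)q = 127/6 + (1/6)q gives q* = 143 and p* = 45.
With the subsidy, sellers receive ps = pb + 24 for each unit, where pb is the price buyers pay.
On the curves, pb = 278/3 - (1/3)q and ps = 127/6 + (1/6)q; the wedge ps − pb = 24 gives 127/6 + (1/6)q − (278/3 - (1/3)q) = 24, so q' = 191.
Then pb = 278/3 − (1/3)·191 = 29 and ps = 127/6 + (1/6)·191 = 53.
Buyers' price falls by p* − pb = 45 − 29 = 16; sellers' price rises by ps − p* = 53 − 45 = 8.
So producers capture 8/24 = 1/3 of each unit of subsidy.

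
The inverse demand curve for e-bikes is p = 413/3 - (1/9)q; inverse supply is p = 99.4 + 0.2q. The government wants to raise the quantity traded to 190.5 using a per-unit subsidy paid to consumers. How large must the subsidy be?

At q = 190.5, from the demand curve buyers pay pb = 413/3 − (1/9)·190.5 = 116.5; from the supply curve sellers need ps = 99.4 + 0.2·190.5 = 137.5.
The subsidy must fill the gap: s = ps − pb = 137.5 − 116.5 = 21.

Required subsidy s = 21 per unit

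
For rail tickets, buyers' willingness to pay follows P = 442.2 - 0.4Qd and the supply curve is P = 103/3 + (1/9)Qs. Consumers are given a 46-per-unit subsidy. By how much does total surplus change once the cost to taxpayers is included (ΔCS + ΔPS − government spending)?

Net change in total surplus = -2070

Pre-subsidy: 442.2 - 0.4Q = 103/3 + (1/9)Q gives Q* = 798 and P* = 123.
With the rebate, buyers effectively pay Pb = Ps − 46, where Ps is the price sellers receive.
On the curves, Pb = 442.2 - 0.4Q and Ps = 103/3 + (1/9)Q; the wedge Ps − Pb = 46 gives 103/3 + (1/9)Q − (442.2 - 0.4Q) = 46, so Q' = 888.
Then Pb = 442.2 − 0.4·888 = 87 and Ps = 103/3 + (1/9)·888 = 133.
ΔCS = ½(798 + 888)(123 − 87) = 30348; ΔPS = ½(798 + 888)(133 − 123) = 8430.
Government spending = 46 × 888 = 40848.
Net change = 30348 + 8430 − 40848 = -2070. The loss equals the DWL triangle ½·46·90.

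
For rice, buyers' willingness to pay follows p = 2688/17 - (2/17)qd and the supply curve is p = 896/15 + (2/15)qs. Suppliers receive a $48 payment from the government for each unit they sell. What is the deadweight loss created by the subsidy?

Pre-subsidy: 2688/17 - (2/17)q = 896/15 + (2/15)q gives q* = 392 and p* = 112.
With the subsidy, sellers receive ps = pb + 48 for each unit, where pb is the price buyers pay.
On the curves, pb = 2688/17 - (2/17)q and ps = 896/15 + (2/15)q; the wedge ps − pb = 48 gives 896/15 + (2/15)q − (2688/17 - (2/17)q) = 48, so q' = 583.25.
Then pb = 2688/17 − (2/17)·583.25 = 89.5 and ps = 896/15 + (2/15)·583.25 = 137.5.
The subsidy expands output by 583.25 − 392 = 191.25 past the efficient level; on those units the gap between marginal cost and willingness to pay runs from 0 up to 48.
DWL = ½ × 48 × 191.25 = 4590.

Deadweight loss = $4590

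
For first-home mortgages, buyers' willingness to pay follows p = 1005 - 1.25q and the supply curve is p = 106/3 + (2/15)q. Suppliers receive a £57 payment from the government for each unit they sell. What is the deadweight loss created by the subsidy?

Deadweight loss = 97470/83

Pre-subsidy: 1005 - 1.25q = 106/3 + (2/15)q gives q* = 58180/83 and p* = 10690/83.
With the subsidy, sellers receive ps = pb + 57 for each unit, where pb is the price buyers pay.
On the curves, pb = 1005 - 1.25q and ps = 106/3 + (2/15)q; the wedge ps − pb = 57 gives 106/3 + (2/15)q − (1005 - 1.25q) = 57, so q' = 61600/83.
Then pb = 1005 − 1.25·(61600/83) = 6415/83 and ps = 106/3 + (2/15)·(61600/83) = 11146/83.
The subsidy expands output by 61600/83 − 58180/83 = 3420/83 past the efficient level; on those units the gap between marginal cost and willingness to pay runs from 0 up to 57.
DWL = ½ × 57 × 3420/83 = 97470/83.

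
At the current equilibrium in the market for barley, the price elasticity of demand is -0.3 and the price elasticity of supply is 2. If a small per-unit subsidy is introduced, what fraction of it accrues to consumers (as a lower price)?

Consumer share = 20/23

For a small subsidy around the equilibrium, the benefit split depends on the relative slopes, which at a point are proportional to the elasticities.
Buyer share = εs/(εs + |εd|) = 2/(2 + 0.3) = 20/23; seller share = |εd|/(εs + |εd|) = 3/23.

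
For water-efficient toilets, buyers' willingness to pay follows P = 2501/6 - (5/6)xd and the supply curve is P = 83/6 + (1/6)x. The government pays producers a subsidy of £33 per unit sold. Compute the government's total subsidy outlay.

Pre-subsidy: 2501/6 - (5/6)x = 83/6 + (1/6)x gives x* = 403 and P* = 81.
With the subsidy, sellers receive Ps = Pb + 33 for each unit, where Pb is the price buyers pay.
On the curves, Pb = 2501/6 - (5/6)x and Ps = 83/6 + (1/6)x; the wedge Ps − Pb = 33 gives 83/6 + (1/6)x − (2501/6 - (5/6)x) = 33, so x' = 436.
Then Pb = 2501/6 − (5/6)·436 = 53.5 and Ps = 83/6 + (1/6)·436 = 86.5.
Government outlay = subsidy × quantity = 33 × 436 = 14388.

Government cost = £14388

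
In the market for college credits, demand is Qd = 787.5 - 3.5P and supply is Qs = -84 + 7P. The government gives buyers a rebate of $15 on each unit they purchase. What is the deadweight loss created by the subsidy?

Pre-subsidy: 787.5 - 3.5P = -84 + 7P gives P* = 83, Q* = 497.
With the rebate, buyers effectively pay Pb = Ps − 15, where Ps is the price sellers receive.
Demand in terms of Ps becomes Qd = 787.5 − 3.5(Ps − 15) = 840 - 3.5Ps. Setting this equal to supply: 840 - 3.5Ps = -84 + 7Ps, so Ps = 88.
Buyers pay Pb = 88 − 15 = 73; Q' = -84 + 7·88 = 532.
The subsidy expands output by 532 − 497 = 35 past the efficient level; on those units the gap between marginal cost and willingness to pay runs from 0 up to 15.
DWL = ½ × 15 × 35 = 262.5.

Deadweight loss = $262.5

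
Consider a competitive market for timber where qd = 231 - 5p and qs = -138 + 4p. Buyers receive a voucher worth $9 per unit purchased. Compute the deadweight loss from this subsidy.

Deadweight loss = $90

Pre-subsidy: 231 - 5p = -138 + 4p gives p* = 41, q* = 26.
With the rebate, buyers effectively pay pb = ps − 9, where ps is the price sellers receive.
Demand in terms of ps becomes qd = 231 − 5(ps − 9) = 276 - 5ps. Setting this equal to supply: 276 - 5ps = -138 + 4ps, so ps = 46.
Buyers pay pb = 46 − 9 = 37; q' = -138 + 4·46 = 46.
The subsidy expands output by 46 − 26 = 20 past the efficient level; on those units the gap between marginal cost and willingness to pay runs from 0 up to 9.
DWL = ½ × 9 × 20 = 90.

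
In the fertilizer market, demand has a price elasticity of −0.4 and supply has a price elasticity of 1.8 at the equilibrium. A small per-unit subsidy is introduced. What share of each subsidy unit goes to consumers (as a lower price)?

For a small subsidy around the equilibrium, the benefit split depends on the relative slopes, which at a point are proportional to the elasticities.
Buyer share = εs/(εs + |εd|) = 1.8/(1.8 + 0.4) = 9/11; seller share = |εd|/(εs + |εd|) = 2/11.

Consumer share = 9/11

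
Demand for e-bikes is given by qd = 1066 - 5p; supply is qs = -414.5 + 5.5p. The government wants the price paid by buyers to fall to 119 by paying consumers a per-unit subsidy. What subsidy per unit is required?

At a buyer price of 119, quantity demanded is 1066 − 5·119 = 471.
Sellers supply 471 only when they receive ps with -414.5 + 5.5·ps = 471, i.e. ps = 161.
s = ps − pb = 161 − 119 = 42.

Required subsidy s = 42 per unit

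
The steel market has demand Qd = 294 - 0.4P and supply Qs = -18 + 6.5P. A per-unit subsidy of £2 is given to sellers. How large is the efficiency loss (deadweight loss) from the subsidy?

Pre-subsidy: 294 - 0.4P = -18 + 6.5P gives P* = 1040/23, Q* = 6346/23.
With the subsidy, sellers receive Ps = Pb + 2 for each unit, where Pb is the price buyers pay.
Supply in terms of Pb becomes Qs = -18 + 6.5(Pb + 2) = -5 + 6.5Pb. Setting this equal to demand: 294 - 0.4Pb = -5 + 6.5Pb, so Pb = 130/3.
Sellers receive Ps = 130/3 + 2 = 136/3; Q' = 294 − 0.4·(130/3) = 830/3.
The subsidy expands output by 830/3 − 6346/23 = 52/69 past the efficient level; on those units the gap between marginal cost and willingness to pay runs from 0 up to 2.
DWL = ½ × 2 × 52/69 = 52/69.

Deadweight loss = 52/69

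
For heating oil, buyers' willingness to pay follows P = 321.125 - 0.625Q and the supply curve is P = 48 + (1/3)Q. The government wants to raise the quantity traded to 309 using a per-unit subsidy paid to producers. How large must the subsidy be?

At Q = 309, from the demand curve buyers pay Pb = 321.125 − 0.625·309 = 128; from the supply curve sellers need Ps = 48 + (1/3)·309 = 151.
The subsidy must fill the gap: s = Ps − Pb = 151 − 128 = 23.

Required subsidy s = 23 per unit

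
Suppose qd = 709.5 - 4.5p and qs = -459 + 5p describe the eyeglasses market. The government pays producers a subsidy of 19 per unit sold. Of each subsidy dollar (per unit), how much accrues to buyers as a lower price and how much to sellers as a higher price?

Buyers gain 10 per unit; sellers gain 9 per unit

Pre-subsidy: 709.5 - 4.5p = -459 + 5p gives p* = 123, q* = 156.
With the subsidy, sellers receive ps = pb + 19 for each unit, where pb is the price buyers pay.
Supply in terms of pb becomes qs = -459 + 5(pb + 19) = -364 + 5pb. Setting this equal to demand: 709.5 - 4.5pb = -364 + 5pb, so pb = 113.
Sellers receive ps = 113 + 19 = 132; q' = 709.5 − 4.5·113 = 201.
Buyers' price falls by p* − pb = 123 − 113 = 10; sellers' price rises by ps − p* = 132 − 123 = 9.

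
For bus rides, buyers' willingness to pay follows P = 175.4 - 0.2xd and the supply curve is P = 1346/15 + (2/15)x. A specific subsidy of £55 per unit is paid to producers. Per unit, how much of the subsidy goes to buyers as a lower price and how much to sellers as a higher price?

Pre-subsidy: 175.4 - 0.2x = 1346/15 + (2/15)x gives x* = 257 and P* = 124.
With the subsidy, sellers receive Ps = Pb + 55 for each unit, where Pb is the price buyers pay.
On the curves, Pb = 175.4 - 0.2x and Ps = 1346/15 + (2/15)x; the wedge Ps − Pb = 55 gives 1346/15 + (2/15)x − (175.4 - 0.2x) = 55, so x' = 422.
Then Pb = 175.4 − 0.2·422 = 91 and Ps = 1346/15 + (2/15)·422 = 146.
Buyers' price falls by P* − Pb = 124 − 91 = 33; sellers' price rises by Ps − P* = 146 − 124 = 22.

Buyers gain £33 per unit; sellers gain £22 per unit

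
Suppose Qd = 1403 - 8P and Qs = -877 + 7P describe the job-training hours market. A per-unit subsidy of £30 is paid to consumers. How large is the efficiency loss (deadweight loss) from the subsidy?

Pre-subsidy: 1403 - 8P = -877 + 7P gives P* = 152, Q* = 187.
With the rebate, buyers effectively pay Pb = Ps − 30, where Ps is the price sellers receive.
Demand in terms of Ps becomes Qd = 1403 − 8(Ps − 30) = 1643 - 8Ps. Setting this equal to supply: 1643 - 8Ps = -877 + 7Ps, so Ps = 168.
Buyers pay Pb = 168 − 30 = 138; Q' = -877 + 7·168 = 299.
The subsidy expands output by 299 − 187 = 112 past the efficient level; on those units the gap between marginal cost and willingness to pay runs from 0 up to 30.
DWL = ½ × 30 × 112 = 1680.

Deadweight loss = £1680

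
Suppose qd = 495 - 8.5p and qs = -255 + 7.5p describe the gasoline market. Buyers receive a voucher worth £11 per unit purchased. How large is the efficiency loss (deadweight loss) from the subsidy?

Deadweight loss = £241.0546875

Pre-subsidy: 495 - 8.5p = -255 + 7.5p gives p* = 46.875, q* = 96.5625.
With the rebate, buyers effectively pay pb = ps − 11, where ps is the price sellers receive.
Demand in terms of ps becomes qd = 495 − 8.5(ps − 11) = 588.5 - 8.5ps. Setting this equal to supply: 588.5 - 8.5ps = -255 + 7.5ps, so ps = 52.71875.
Buyers pay pb = 52.71875 − 11 = 41.71875; q' = -255 + 7.5·52.71875 = 140.390625.
The subsidy expands output by 140.390625 − 96.5625 = 43.828125 past the efficient level; on those units the gap between marginal cost and willingness to pay runs from 0 up to 11.
DWL = ½ × 11 × 43.828125 = 241.0546875.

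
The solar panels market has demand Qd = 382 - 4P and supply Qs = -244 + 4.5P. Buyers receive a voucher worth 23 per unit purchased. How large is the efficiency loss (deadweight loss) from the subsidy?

Deadweight loss = 9522/17

Pre-subsidy: 382 - 4P = -244 + 4.5P gives P* = 1252/17, Q* = 1486/17.
With the rebate, buyers effectively pay Pb = Ps − 23, where Ps is the price sellers receive.
Demand in terms of Ps becomes Qd = 382 − 4(Ps − 23) = 474 - 4Ps. Setting this equal to supply: 474 - 4Ps = -244 + 4.5Ps, so Ps = 1436/17.
Buyers pay Pb = 1436/17 − 23 = 1045/17; Q' = -244 + 4.5·(1436/17) = 2314/17.
The subsidy expands output by 2314/17 − 1486/17 = 828/17 past the efficient level; on those units the gap between marginal cost and willingness to pay runs from 0 up to 23.
DWL = ½ × 23 × 828/17 = 9522/17.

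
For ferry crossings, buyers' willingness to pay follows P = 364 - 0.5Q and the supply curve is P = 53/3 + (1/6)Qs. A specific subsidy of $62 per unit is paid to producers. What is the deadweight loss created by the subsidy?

Deadweight loss = $2883

Pre-subsidy: 364 - 0.5Q = 53/3 + (1/6)Q gives Q* = 519.5 and P* = 104.25.
With the subsidy, sellers receive Ps = Pb + 62 for each unit, where Pb is the price buyers pay.
On the curves, Pb = 364 - 0.5Q and Ps = 53/3 + (1/6)Q; the wedge Ps − Pb = 62 gives 53/3 + (1/6)Q − (364 - 0.5Q) = 62, so Q' = 612.5.
Then Pb = 364 − 0.5·612.5 = 57.75 and Ps = 53/3 + (1/6)·612.5 = 119.75.
The subsidy expands output by 612.5 − 519.5 = 93 past the efficient level; on those units the gap between marginal cost and willingness to pay runs from 0 up to 62.
DWL = ½ × 62 × 93 = 2883.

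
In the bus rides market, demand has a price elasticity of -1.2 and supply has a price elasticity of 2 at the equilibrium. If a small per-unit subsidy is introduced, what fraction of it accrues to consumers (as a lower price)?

For a small subsidy around the equilibrium, the benefit split depends on the relative slopes, which at a point are proportional to the elasticities.
Buyer share = εs/(εs + |εd|) = 2/(2 + 1.2) = 0.625; seller share = |εd|/(εs + |εd|) = 0.375.

Consumer share = 0.625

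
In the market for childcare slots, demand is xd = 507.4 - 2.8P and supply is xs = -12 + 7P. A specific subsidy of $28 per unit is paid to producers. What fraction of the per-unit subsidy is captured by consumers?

Pre-subsidy: 507.4 - 2.8P = -12 + 7P gives P* = 53, x* = 359.
With the subsidy, sellers receive Ps = Pb + 28 for each unit, where Pb is the price buyers pay.
Supply in terms of Pb becomes xs = -12 + 7(Pb + 28) = 184 + 7Pb. Setting this equal to demand: 507.4 - 2.8Pb = 184 + 7Pb, so Pb = 33.
Sellers receive Ps = 33 + 28 = 61; x' = 507.4 − 2.8·33 = 415.
Buyers' price falls by P* − Pb = 53 − 33 = 20; sellers' price rises by Ps − P* = 61 − 53 = 8.
So consumers capture 20/28 = 5/7 of each unit of subsidy.

Consumer share = 5/7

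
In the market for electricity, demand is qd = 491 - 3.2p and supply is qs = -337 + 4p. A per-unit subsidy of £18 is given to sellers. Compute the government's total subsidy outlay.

Pre-subsidy: 491 - 3.2p = -337 + 4p gives p* = 115, q* = 123.
With the subsidy, sellers receive ps = pb + 18 for each unit, where pb is the price buyers pay.
Supply in terms of pb becomes qs = -337 + 4(pb + 18) = -265 + 4pb. Setting this equal to demand: 491 - 3.2pb = -265 + 4pb, so pb = 105.
Sellers receive ps = 105 + 18 = 123; q' = 491 − 3.2·105 = 155.
Government outlay = subsidy × quantity = 18 × 155 = 2790.

Government cost = £2790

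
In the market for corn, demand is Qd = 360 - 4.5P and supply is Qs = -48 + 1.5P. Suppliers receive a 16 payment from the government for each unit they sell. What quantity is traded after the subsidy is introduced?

Q' = 72

Pre-subsidy: 360 - 4.5P = -48 + 1.5P gives P* = 68, Q* = 54.
With the subsidy, sellers receive Ps = Pb + 16 for each unit, where Pb is the price buyers pay.
Supply in terms of Pb becomes Qs = -48 + 1.5(Pb + 16) = -24 + 1.5Pb. Setting this equal to demand: 360 - 4.5Pb = -24 + 1.5Pb, so Pb = 64.
Sellers receive Ps = 64 + 16 = 80; Q' = 360 − 4.5·64 = 72.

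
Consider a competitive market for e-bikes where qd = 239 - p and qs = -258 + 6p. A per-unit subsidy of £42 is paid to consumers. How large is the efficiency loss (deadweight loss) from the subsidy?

Pre-subsidy: 239 - p = -258 + 6p gives p* = 71, q* = 168.
With the rebate, buyers effectively pay pb = ps − 42, where ps is the price sellers receive.
Demand in terms of ps becomes qd = 239 − 1(ps − 42) = 281 - ps. Setting this equal to supply: 281 - ps = -258 + 6ps, so ps = 77.
Buyers pay pb = 77 − 42 = 35; q' = -258 + 6·77 = 204.
The subsidy expands output by 204 − 168 = 36 past the efficient level; on those units the gap between marginal cost and willingness to pay runs from 0 up to 42.
DWL = ½ × 42 × 36 = 756.

Deadweight loss = £756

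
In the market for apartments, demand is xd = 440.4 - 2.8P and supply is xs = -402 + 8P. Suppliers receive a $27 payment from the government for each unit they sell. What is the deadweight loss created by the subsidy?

Deadweight loss = $756

Pre-subsidy: 440.4 - 2.8P = -402 + 8P gives P* = 78, x* = 222.
With the subsidy, sellers receive Ps = Pb + 27 for each unit, where Pb is the price buyers pay.
Supply in terms of Pb becomes xs = -402 + 8(Pb + 27) = -186 + 8Pb. Setting this equal to demand: 440.4 - 2.8Pb = -186 + 8Pb, so Pb = 58.
Sellers receive Ps = 58 + 27 = 85; x' = 440.4 − 2.8·58 = 278.
The subsidy expands output by 278 − 222 = 56 past the efficient level; on those units the gap between marginal cost and willingness to pay runs from 0 up to 27.
DWL = ½ × 27 × 56 = 756.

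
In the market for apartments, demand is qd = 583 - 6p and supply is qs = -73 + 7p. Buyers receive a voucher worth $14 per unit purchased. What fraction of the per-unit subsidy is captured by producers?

Pre-subsidy: 583 - 6p = -73 + 7p gives p* = 656/13, q* = 3643/13.
With the rebate, buyers effectively pay pb = ps − 14, where ps is the price sellers receive.
Demand in terms of ps becomes qd = 583 − 6(ps − 14) = 667 - 6ps. Setting this equal to supply: 667 - 6ps = -73 + 7ps, so ps = 740/13.
Buyers pay pb = 740/13 − 14 = 558/13; q' = -73 + 7·(740/13) = 4231/13.
Buyers' price falls by p* − pb = 656/13 − 558/13 = 98/13; sellers' price rises by ps − p* = 740/13 − 656/13 = 84/13.
So producers capture (84/13)/14 = 6/13 of each unit of subsidy.

Producer share = 6/13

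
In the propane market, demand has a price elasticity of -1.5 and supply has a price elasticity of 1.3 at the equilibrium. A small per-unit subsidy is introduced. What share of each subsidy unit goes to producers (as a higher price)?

Producer share = 15/28

For a small subsidy around the equilibrium, the benefit split depends on the relative slopes, which at a point are proportional to the elasticities.
Buyer share = εs/(εs + |εd|) = 1.3/(1.3 + 1.5) = 13/28; seller share = |εd|/(εs + |εd|) = 15/28.
So producers capture 15/28 of the subsidy.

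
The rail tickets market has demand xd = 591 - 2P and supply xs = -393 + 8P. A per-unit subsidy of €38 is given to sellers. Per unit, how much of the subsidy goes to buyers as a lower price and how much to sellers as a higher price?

Buyers gain €30.4 per unit; sellers gain €7.6 per unit

Pre-subsidy: 591 - 2P = -393 + 8P gives P* = 98.4, x* = 394.2.
With the subsidy, sellers receive Ps = Pb + 38 for each unit, where Pb is the price buyers pay.
Supply in terms of Pb becomes xs = -393 + 8(Pb + 38) = -89 + 8Pb. Setting this equal to demand: 591 - 2Pb = -89 + 8Pb, so Pb = 68.
Sellers receive Ps = 68 + 38 = 106; x' = 591 − 2·68 = 455.
Buyers' price falls by P* − Pb = 98.4 − 68 = 30.4; sellers' price rises by Ps − P* = 106 − 98.4 = 7.6.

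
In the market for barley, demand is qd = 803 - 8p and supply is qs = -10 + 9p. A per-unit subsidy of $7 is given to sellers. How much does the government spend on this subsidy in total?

Government cost = 53557/17

Pre-subsidy: 803 - 8p = -10 + 9p gives p* = 813/17, q* = 7147/17.
With the subsidy, sellers receive ps = pb + 7 for each unit, where pb is the price buyers pay.
Supply in terms of pb becomes qs = -10 + 9(pb + 7) = 53 + 9pb. Setting this equal to demand: 803 - 8pb = 53 + 9pb, so pb = 750/17.
Sellers receive ps = 750/17 + 7 = 869/17; q' = 803 − 8·(750/17) = 7651/17.
Government outlay = subsidy × quantity = 7 × 7651/17 = 53557/17.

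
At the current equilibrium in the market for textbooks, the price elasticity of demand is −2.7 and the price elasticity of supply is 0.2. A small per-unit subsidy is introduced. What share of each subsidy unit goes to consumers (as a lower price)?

Consumer share = 2/29

For a small subsidy around the equilibrium, the benefit split depends on the relative slopes, which at a point are proportional to the elasticities.
Buyer share = εs/(εs + |εd|) = 0.2/(0.2 + 2.7) = 2/29; seller share = |εd|/(εs + |εd|) = 27/29.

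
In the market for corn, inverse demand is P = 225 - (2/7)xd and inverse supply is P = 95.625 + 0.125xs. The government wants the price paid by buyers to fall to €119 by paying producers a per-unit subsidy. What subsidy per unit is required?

Required subsidy s = €23 per unit

At a buyer price of 119, quantity demanded is 787.5 − 3.5·119 = 371.
Sellers supply 371 only when they receive Ps = 95.625 + 0.125·371 = 142.
s = Ps − Pb = 142 − 119 = 23.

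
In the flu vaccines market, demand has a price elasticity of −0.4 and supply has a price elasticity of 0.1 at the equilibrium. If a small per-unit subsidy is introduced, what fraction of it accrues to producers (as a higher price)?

Producer share = 0.8

For a small subsidy around the equilibrium, the benefit split depends on the relative slopes, which at a point are proportional to the elasticities.
Buyer share = εs/(εs + |εd|) = 0.1/(0.1 + 0.4) = 0.2; seller share = |εd|/(εs + |εd|) = 0.8.
So producers capture 0.8 of the subsidy.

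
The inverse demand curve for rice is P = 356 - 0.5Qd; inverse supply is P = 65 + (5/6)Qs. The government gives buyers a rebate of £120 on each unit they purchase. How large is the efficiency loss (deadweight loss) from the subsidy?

Pre-subsidy: 356 - 0.5Q = 65 + (5/6)Q gives Q* = 218.25 and P* = 246.875.
With the rebate, buyers effectively pay Pb = Ps − 120, where Ps is the price sellers receive.
On the curves, Pb = 356 - 0.5Q and Ps = 65 + (5/6)Q; the wedge Ps − Pb = 120 gives 65 + (5/6)Q − (356 - 0.5Q) = 120, so Q' = 308.25.
Then Pb = 356 − 0.5·308.25 = 201.875 and Ps = 65 + (5/6)·308.25 = 321.875.
The subsidy expands output by 308.25 − 218.25 = 90 past the efficient level; on those units the gap between marginal cost and willingness to pay runs from 0 up to 120.
DWL = ½ × 120 × 90 = 5400.

Deadweight loss = £5400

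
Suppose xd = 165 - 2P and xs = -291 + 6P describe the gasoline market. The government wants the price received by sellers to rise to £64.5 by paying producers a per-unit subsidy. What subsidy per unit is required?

Required subsidy s = £30 per unit

At a seller price of 64.5, quantity supplied is -291 + 6·64.5 = 96.
Buyers absorb 96 only when they pay Pb with 165 − 2·Pb = 96, i.e. Pb = 34.5.
s = Ps − Pb = 64.5 − 34.5 = 30.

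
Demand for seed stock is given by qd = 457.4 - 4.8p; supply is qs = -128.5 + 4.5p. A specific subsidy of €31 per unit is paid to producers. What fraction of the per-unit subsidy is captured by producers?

Pre-subsidy: 457.4 - 4.8p = -128.5 + 4.5p gives p* = 63, q* = 155.
With the subsidy, sellers receive ps = pb + 31 for each unit, where pb is the price buyers pay.
Supply in terms of pb becomes qs = -128.5 + 4.5(pb + 31) = 11 + 4.5pb. Setting this equal to demand: 457.4 - 4.8pb = 11 + 4.5pb, so pb = 48.
Sellers receive ps = 48 + 31 = 79; q' = 457.4 − 4.8·48 = 227.
Buyers' price falls by p* − pb = 63 − 48 = 15; sellers' price rises by ps − p* = 79 − 63 = 16.
So producers capture 16/31 = 16/31 of each unit of subsidy.

Producer share = 16/31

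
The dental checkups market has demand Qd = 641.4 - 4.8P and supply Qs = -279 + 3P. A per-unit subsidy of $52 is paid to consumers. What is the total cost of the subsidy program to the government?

Government cost = $8892

Pre-subsidy: 641.4 - 4.8P = -279 + 3P gives P* = 118, Q* = 75.
With the rebate, buyers effectively pay Pb = Ps − 52, where Ps is the price sellers receive.
Demand in terms of Ps becomes Qd = 641.4 − 4.8(Ps − 52) = 891 - 4.8Ps. Setting this equal to supply: 891 - 4.8Ps = -279 + 3Ps, so Ps = 150.
Buyers pay Pb = 150 − 52 = 98; Q' = -279 + 3·150 = 171.
Government outlay = subsidy × quantity = 52 × 171 = 8892.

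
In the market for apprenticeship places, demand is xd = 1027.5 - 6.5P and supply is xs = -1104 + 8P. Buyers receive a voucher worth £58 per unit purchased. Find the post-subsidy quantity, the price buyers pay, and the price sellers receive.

Pre-subsidy: 1027.5 - 6.5P = -1104 + 8P gives P* = 147, x* = 72.
With the rebate, buyers effectively pay Pb = Ps − 58, where Ps is the price sellers receive.
Demand in terms of Ps becomes xd = 1027.5 − 6.5(Ps − 58) = 1404.5 - 6.5Ps. Setting this equal to supply: 1404.5 - 6.5Ps = -1104 + 8Ps, so Ps = 173.
Buyers pay Pb = 173 − 58 = 115; x' = -1104 + 8·173 = 280.

x' = 280; buyers pay £115; sellers receive £173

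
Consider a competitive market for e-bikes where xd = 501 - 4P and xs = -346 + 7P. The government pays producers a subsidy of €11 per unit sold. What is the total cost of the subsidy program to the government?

Pre-subsidy: 501 - 4P = -346 + 7P gives P* = 77, x* = 193.
With the subsidy, sellers receive Ps = Pb + 11 for each unit, where Pb is the price buyers pay.
Supply in terms of Pb becomes xs = -346 + 7(Pb + 11) = -269 + 7Pb. Setting this equal to demand: 501 - 4Pb = -269 + 7Pb, so Pb = 70.
Sellers receive Ps = 70 + 11 = 81; x' = 501 − 4·70 = 221.
Government outlay = subsidy × quantity = 11 × 221 = 2431.

Government cost = €2431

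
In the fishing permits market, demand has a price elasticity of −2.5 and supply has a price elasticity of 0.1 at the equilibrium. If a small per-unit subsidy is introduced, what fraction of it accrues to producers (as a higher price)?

Producer share = 25/26

For a small subsidy around the equilibrium, the benefit split depends on the relative slopes, which at a point are proportional to the elasticities.
Buyer share = εs/(εs + |εd|) = 0.1/(0.1 + 2.5) = 1/26; seller share = |εd|/(εs + |εd|) = 25/26.
So producers capture 25/26 of the subsidy.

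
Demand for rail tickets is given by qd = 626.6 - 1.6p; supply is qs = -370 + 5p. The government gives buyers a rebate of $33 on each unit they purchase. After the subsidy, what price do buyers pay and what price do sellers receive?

Pre-subsidy: 626.6 - 1.6p = -370 + 5p gives p* = 151, q* = 385.
With the rebate, buyers effectively pay pb = ps − 33, where ps is the price sellers receive.
Demand in terms of ps becomes qd = 626.6 − 1.6(ps − 33) = 679.4 - 1.6ps. Setting this equal to supply: 679.4 - 1.6ps = -370 + 5ps, so ps = 159.
Buyers pay pb = 159 − 33 = 126; q' = -370 + 5·159 = 425.

Buyers pay $126; sellers receive $159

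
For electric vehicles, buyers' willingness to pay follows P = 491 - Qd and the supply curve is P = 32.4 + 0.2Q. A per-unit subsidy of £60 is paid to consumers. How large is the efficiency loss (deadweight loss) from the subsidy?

Deadweight loss = £1500

Pre-subsidy: 491 - Q = 32.4 + 0.2Q gives Q* = 2293/6 and P* = 653/6.
With the rebate, buyers effectively pay Pb = Ps − 60, where Ps is the price sellers receive.
On the curves, Pb = 491 - Q and Ps = 32.4 + 0.2Q; the wedge Ps − Pb = 60 gives 32.4 + 0.2Q − (491 - Q) = 60, so Q' = 2593/6.
Then Pb = 491 − 1·(2593/6) = 353/6 and Ps = 32.4 + 0.2·(2593/6) = 713/6.
The subsidy expands output by 2593/6 − 2293/6 = 50 past the efficient level; on those units the gap between marginal cost and willingness to pay runs from 0 up to 60.
DWL = ½ × 60 × 50 = 1500.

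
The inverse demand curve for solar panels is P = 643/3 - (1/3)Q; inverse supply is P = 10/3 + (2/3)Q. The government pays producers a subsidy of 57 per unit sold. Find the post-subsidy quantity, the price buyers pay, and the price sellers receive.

Q' = 268; buyers pay 125; sellers receive 182

Pre-subsidy: 643/3 - (1/3)Q = 10/3 + (2/3)Q gives Q* = 211 and P* = 144.
With the subsidy, sellers receive Ps = Pb + 57 for each unit, where Pb is the price buyers pay.
On the curves, Pb = 643/3 - (1/3)Q and Ps = 10/3 + (2/3)Q; the wedge Ps − Pb = 57 gives 10/3 + (2/3)Q − (643/3 - (1/3)Q) = 57, so Q' = 268.
Then Pb = 643/3 − (1/3)·268 = 125 and Ps = 10/3 + (2/3)·268 = 182.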